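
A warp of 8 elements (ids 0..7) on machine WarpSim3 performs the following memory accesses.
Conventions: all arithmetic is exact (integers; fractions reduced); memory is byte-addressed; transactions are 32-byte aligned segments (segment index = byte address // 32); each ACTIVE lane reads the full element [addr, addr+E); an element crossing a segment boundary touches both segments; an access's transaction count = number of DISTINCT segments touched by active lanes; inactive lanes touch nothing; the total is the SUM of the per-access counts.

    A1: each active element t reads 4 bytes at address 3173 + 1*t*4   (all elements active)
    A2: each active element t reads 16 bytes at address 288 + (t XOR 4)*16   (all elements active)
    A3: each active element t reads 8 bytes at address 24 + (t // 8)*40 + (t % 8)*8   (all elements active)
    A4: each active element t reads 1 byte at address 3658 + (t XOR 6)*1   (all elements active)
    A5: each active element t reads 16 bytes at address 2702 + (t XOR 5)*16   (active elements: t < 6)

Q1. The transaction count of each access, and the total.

A1: 2 transactions
A2: 4 transactions
A3: 3 transactions
A4: 1 transaction
A5: 5 transactions

Answer: 2,4,3,1,5; total 15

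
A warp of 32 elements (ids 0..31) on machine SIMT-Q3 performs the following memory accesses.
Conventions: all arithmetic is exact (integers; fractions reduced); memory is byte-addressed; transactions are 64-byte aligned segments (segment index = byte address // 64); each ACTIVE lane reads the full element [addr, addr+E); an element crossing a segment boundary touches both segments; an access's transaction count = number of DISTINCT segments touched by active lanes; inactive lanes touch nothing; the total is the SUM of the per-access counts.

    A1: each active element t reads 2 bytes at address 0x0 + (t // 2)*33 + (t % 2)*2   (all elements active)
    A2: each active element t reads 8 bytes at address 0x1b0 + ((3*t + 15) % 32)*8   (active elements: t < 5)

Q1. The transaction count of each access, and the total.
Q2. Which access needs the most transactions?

A1: 8 transactions
A2: 3 transactions

Answer: 8,3; total 11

Answer: A1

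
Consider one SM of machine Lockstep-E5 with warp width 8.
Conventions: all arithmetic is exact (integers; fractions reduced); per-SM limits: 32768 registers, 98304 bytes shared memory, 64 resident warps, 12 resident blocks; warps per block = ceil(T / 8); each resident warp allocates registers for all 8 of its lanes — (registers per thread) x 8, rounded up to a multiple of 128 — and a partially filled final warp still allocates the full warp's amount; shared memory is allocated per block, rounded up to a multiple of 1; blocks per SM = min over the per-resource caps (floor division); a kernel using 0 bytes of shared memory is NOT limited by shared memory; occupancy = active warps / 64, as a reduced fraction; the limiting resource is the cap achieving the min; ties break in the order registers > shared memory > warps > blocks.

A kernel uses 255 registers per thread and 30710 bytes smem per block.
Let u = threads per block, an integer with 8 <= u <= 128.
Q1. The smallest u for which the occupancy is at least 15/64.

Answer: u = 33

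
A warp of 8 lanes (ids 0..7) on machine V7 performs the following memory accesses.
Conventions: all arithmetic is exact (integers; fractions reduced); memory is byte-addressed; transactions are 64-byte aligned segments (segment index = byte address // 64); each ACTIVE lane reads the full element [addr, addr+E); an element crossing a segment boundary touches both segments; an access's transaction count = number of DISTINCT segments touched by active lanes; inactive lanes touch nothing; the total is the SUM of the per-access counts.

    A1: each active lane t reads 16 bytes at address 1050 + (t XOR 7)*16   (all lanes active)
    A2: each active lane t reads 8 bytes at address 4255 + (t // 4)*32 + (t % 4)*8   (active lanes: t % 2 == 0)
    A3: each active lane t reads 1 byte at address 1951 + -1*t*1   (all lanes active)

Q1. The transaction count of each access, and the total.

A1: 3 transactions
A2: 2 transactions
A3: 1 transaction

Answer: 3,2,1; total 6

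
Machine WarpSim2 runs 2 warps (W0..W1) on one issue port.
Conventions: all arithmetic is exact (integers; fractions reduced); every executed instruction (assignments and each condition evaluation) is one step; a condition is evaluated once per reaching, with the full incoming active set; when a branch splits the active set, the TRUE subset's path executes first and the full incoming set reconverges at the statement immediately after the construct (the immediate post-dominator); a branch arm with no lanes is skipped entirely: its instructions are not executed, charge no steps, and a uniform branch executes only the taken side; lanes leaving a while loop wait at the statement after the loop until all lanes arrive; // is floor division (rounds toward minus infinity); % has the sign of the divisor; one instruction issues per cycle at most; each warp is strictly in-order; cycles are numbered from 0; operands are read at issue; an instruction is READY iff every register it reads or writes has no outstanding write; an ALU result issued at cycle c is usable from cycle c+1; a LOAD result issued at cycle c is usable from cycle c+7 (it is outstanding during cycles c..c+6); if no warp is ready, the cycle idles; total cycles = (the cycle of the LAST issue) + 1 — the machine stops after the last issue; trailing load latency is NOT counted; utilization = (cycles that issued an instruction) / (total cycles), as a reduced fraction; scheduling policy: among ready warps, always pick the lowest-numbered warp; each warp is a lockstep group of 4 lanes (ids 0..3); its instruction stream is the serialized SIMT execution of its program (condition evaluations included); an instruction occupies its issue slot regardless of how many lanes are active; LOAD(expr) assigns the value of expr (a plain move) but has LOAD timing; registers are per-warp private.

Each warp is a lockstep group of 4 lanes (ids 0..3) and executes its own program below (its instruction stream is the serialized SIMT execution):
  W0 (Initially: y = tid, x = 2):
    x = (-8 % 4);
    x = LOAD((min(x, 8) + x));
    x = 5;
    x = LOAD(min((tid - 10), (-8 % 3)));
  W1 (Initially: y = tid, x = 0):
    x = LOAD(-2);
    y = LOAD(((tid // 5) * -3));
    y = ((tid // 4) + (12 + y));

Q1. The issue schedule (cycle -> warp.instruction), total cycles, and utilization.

cycle 0: W0.I0
cycle 1: W0.I1
cycle 2: W1.I0
cycle 3: W1.I1
cycle 4: idle
cycle 5: idle
cycle 6: idle
cycle 7: idle
cycle 8: W0.I2
cycle 9: W0.I3
cycle 10: W1.I2

Answer: 11 cycles, utilization 7/11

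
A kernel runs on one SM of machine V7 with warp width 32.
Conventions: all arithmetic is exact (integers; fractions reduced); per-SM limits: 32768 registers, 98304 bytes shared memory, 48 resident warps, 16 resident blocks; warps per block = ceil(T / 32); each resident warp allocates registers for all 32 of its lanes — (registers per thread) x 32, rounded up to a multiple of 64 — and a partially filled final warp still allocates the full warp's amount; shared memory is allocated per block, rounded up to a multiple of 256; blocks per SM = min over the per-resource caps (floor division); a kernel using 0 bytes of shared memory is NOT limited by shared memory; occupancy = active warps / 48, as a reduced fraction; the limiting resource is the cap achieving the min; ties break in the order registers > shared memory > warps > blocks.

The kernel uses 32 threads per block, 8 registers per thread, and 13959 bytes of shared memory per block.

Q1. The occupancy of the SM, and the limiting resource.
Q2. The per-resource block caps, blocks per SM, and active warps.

Answer: occupancy 1/8, limited by shared memory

registers: 128 blocks
shared memory: 6 blocks
warps: 48 blocks
blocks: 16 blocks

Answer: 6 blocks, 6 active warps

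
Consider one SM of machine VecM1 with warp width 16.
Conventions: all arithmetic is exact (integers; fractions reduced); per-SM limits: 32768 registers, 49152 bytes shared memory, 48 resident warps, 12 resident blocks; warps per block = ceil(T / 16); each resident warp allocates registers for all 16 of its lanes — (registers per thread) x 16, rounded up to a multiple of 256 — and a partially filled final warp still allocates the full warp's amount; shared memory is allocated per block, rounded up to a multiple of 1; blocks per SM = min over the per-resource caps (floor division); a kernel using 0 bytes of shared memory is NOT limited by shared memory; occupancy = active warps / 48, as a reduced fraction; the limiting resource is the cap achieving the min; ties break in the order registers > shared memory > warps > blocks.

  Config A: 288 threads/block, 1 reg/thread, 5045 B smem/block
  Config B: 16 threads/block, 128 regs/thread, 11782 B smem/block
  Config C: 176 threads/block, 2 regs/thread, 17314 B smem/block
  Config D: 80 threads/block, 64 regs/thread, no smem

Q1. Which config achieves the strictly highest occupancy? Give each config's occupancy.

occupancies: A 3/4, B 1/12, C 11/24, D 5/8

Answer: A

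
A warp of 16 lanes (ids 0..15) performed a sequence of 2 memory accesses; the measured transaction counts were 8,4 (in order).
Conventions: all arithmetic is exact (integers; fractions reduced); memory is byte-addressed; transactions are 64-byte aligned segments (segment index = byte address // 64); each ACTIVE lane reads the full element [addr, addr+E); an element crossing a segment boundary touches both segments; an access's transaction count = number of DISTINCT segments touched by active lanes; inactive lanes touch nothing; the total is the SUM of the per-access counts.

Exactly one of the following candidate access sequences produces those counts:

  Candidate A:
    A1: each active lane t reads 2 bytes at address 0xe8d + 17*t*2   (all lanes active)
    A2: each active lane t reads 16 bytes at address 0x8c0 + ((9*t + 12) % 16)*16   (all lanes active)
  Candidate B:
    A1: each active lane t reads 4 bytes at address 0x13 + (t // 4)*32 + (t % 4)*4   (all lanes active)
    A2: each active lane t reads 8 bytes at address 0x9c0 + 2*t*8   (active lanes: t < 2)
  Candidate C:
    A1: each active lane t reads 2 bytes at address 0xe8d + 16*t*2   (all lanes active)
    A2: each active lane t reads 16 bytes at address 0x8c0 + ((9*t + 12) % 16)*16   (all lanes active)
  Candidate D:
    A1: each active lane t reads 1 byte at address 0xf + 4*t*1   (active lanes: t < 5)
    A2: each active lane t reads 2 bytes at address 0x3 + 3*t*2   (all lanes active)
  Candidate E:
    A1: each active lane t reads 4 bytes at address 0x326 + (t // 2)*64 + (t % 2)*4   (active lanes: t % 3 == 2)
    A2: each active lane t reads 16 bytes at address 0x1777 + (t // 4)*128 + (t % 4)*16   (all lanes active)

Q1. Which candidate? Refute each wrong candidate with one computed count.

A: A1 gives 9 transactions, not 8
B: A1 gives 3 transactions, not 8
D: A1 gives 1 transaction, not 8
E: A1 gives 5 transactions, not 8
C: all counts match (8,4)

Answer: C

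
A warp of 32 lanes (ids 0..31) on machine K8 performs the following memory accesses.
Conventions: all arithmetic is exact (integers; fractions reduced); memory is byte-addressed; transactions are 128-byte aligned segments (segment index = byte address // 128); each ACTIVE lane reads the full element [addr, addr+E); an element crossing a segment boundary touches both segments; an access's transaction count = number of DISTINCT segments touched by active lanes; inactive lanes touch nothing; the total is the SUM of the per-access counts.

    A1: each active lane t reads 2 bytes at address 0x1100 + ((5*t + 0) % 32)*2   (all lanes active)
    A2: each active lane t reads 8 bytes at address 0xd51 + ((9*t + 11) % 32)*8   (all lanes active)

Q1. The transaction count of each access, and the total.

A1: 1 transaction
A2: 3 transactions

Answer: 1,3; total 4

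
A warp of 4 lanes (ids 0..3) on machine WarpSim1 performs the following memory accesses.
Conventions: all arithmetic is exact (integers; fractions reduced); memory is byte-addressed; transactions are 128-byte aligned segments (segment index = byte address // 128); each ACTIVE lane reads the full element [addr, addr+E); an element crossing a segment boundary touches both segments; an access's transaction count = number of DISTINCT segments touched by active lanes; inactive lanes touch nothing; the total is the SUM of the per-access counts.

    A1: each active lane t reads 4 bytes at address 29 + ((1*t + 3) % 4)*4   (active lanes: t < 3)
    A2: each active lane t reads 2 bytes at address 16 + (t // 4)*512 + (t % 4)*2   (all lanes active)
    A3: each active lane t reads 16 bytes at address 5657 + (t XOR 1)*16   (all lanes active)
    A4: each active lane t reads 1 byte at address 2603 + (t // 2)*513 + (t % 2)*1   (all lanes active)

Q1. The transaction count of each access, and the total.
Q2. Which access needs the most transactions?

A1: 1 transaction
A2: 1 transaction
A3: 1 transaction
A4: 2 transactions

Answer: 1,1,1,2; total 5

Answer: A4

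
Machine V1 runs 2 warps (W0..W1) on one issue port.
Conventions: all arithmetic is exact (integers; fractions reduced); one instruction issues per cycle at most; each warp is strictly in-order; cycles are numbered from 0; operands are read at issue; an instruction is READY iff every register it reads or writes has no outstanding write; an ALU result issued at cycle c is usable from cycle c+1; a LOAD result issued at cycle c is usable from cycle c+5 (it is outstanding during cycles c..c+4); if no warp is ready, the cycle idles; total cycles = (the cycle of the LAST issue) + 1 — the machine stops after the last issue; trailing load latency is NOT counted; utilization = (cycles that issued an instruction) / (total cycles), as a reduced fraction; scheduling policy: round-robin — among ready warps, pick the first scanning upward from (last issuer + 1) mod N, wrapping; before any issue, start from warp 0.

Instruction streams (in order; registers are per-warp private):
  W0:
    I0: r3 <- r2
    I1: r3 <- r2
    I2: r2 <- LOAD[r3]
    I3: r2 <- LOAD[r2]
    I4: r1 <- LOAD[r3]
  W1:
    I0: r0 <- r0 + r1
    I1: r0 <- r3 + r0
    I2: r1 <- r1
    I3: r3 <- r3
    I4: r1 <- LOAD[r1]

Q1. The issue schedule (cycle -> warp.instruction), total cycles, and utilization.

cycle 0: W0.I0
cycle 1: W1.I0
cycle 2: W0.I1
cycle 3: W1.I1
cycle 4: W0.I2
cycle 5: W1.I2
cycle 6: W1.I3
cycle 7: W1.I4
cycle 8: idle
cycle 9: W0.I3
cycle 10: W0.I4

Answer: 11 cycles, utilization 10/11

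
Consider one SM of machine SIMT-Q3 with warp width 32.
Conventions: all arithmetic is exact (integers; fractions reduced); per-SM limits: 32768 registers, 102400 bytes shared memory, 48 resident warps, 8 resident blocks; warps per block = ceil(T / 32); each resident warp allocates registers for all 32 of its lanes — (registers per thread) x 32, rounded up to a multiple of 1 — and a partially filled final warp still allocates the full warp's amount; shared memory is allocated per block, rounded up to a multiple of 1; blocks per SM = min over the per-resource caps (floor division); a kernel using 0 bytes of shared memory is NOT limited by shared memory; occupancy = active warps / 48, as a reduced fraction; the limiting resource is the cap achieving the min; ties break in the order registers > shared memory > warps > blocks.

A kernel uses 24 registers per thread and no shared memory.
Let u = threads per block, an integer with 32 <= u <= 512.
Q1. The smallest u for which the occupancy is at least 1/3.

Answer: u = 33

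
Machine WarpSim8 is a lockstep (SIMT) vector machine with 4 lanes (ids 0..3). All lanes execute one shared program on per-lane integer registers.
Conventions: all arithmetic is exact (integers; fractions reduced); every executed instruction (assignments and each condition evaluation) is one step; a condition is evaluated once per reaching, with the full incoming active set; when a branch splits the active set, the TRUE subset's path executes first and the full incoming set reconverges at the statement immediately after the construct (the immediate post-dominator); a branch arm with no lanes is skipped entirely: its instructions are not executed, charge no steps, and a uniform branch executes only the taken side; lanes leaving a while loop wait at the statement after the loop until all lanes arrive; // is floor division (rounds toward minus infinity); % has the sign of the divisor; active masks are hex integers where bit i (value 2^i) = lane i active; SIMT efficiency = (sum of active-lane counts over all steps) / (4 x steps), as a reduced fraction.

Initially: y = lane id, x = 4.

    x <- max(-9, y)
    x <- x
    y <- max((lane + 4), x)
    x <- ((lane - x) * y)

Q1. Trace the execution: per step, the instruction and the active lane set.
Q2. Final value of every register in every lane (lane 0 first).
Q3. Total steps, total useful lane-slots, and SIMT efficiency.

step 0: x <- max(-9, y)              0xf
step 1: x <- x                       0xf
step 2: y <- max((lane + 4), x)      0xf
step 3: x <- ((lane - x) * y)        0xf

Answer: 4 steps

y: 4,5,6,7
x: 0,0,0,0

steps = 4; useful = 16; efficiency = 16/16 = 1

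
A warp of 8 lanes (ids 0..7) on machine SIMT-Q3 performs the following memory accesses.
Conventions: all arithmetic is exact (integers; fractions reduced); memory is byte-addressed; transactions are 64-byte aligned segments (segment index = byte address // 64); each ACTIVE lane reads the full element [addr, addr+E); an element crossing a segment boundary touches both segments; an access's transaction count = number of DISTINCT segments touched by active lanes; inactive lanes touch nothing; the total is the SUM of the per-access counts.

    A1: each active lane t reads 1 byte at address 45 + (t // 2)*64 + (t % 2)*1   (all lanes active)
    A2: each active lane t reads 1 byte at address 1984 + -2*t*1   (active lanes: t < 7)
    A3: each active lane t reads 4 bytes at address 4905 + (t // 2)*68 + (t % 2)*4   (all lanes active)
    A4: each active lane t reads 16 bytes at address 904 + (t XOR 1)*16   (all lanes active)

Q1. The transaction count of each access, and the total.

A1: 4 transactions
A2: 2 transactions
A3: 4 transactions
A4: 3 transactions

Answer: 4,2,4,3; total 13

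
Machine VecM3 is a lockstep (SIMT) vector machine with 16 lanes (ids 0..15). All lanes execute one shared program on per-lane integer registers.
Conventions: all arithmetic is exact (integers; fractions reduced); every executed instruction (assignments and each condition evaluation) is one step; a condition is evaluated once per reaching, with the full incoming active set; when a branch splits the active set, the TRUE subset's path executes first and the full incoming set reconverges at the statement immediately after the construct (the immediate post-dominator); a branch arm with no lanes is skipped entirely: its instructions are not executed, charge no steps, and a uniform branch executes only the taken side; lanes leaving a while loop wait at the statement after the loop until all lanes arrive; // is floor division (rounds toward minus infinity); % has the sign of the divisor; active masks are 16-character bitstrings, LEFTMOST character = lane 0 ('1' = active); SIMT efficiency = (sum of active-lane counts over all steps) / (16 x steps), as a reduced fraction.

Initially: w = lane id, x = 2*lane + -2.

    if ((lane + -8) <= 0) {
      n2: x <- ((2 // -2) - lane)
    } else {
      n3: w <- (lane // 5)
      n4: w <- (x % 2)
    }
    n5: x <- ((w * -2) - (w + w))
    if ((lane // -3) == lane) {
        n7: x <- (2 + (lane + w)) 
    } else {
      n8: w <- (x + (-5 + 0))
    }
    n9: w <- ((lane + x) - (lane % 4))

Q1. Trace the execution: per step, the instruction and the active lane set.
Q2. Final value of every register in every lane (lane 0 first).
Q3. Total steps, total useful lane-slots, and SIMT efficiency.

step 0: eval ((lane + -8) <= 0)      1111111111111111
step 1: x <- ((2 // -2) - lane)      1111111110000000
step 2: w <- (lane // 5)             0000000001111111
step 3: w <- (x % 2)                 0000000001111111
step 4: x <- ((w * -2) - (w + w))    1111111111111111
step 5: eval ((lane // -3) == lane)  1111111111111111
step 6: x <- (2 + (lane + w))        1000000000000000
step 7: w <- (x + (-5 + 0))          0111111111111111
step 8: w <- ((lane + x) - (lane % 4)) 1111111111111111

Answer: 9 steps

w: 2,-4,-8,-12,-12,-16,-20,-24,-24,8,8,8,12,12,12,12
x: 2,-4,-8,-12,-16,-20,-24,-28,-32,0,0,0,0,0,0,0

steps = 9; useful = 103; efficiency = 103/144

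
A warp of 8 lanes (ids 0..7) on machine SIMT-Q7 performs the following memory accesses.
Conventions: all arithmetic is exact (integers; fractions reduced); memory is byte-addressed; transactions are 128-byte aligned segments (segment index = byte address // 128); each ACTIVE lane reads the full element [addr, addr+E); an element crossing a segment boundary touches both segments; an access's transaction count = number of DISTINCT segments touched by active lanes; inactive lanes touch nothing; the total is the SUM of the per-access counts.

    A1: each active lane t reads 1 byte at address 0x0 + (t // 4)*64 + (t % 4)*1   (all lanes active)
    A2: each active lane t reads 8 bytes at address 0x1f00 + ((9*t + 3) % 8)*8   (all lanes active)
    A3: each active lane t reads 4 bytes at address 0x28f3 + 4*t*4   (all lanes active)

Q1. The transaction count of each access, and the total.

A1: 1 transaction
A2: 1 transaction
A3: 2 transactions

Answer: 1,1,2; total 4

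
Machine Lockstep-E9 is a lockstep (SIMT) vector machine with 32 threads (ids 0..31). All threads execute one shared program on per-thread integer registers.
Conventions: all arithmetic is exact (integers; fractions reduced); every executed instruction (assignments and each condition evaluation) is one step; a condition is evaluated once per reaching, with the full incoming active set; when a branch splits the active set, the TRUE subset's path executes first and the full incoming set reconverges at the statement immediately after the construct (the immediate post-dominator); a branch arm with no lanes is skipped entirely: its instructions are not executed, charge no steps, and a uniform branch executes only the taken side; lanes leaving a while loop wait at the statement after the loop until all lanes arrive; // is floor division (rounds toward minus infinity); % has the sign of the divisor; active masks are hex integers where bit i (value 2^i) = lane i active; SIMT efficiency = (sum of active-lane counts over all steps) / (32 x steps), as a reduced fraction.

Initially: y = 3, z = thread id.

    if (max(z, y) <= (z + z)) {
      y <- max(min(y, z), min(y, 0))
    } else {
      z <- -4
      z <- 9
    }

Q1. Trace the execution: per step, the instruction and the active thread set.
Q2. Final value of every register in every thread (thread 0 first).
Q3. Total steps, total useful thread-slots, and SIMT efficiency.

step 0: eval (max(z, y) <= (z + z))  0xffffffff
step 1: y <- max(min(y, z), min(y, 0)) 0xfffffffc
step 2: z <- -4                      0x00000003
step 3: z <- 9                       0x00000003

Answer: 4 steps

y: 3,3,2,3,3,3,3,3,3,3,3,3,3,3,3,3,3,3,3,3,3,3,3,3,3,3,3,3,3,3,3,3
z: 9,9,2,3,4,5,6,7,8,9,10,11,12,13,14,15,16,17,18,19,20,21,22,23,24,25,26,27,28,29,30,31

steps = 4; useful = 66; efficiency = 66/128 = 33/64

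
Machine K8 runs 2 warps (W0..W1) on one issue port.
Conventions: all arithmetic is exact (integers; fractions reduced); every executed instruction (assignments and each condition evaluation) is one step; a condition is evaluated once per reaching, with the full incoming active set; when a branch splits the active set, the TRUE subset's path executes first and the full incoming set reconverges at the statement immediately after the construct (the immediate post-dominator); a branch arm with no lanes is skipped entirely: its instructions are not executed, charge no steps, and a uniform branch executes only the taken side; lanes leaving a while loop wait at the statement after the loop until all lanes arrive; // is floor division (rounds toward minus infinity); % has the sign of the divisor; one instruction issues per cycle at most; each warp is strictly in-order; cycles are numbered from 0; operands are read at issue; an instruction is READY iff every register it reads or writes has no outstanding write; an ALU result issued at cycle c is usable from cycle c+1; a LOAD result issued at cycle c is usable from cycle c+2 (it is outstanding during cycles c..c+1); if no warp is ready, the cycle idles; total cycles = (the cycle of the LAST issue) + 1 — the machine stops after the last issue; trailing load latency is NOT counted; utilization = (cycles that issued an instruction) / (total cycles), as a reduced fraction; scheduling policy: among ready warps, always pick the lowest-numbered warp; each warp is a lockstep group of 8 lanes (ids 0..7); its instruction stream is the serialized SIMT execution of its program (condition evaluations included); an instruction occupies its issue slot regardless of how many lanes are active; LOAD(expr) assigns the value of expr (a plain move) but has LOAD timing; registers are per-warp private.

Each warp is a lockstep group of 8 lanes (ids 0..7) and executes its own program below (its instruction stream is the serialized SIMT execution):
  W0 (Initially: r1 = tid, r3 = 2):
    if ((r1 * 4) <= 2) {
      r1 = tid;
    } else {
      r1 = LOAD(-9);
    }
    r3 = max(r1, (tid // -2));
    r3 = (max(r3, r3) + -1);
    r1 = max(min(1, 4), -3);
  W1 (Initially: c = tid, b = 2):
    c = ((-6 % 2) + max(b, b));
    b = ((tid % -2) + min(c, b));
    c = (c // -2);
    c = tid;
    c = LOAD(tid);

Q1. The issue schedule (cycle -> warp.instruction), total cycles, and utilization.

cycle 0: W0.I0
cycle 1: W0.I1
cycle 2: W0.I2
cycle 3: W1.I0
cycle 4: W0.I3
cycle 5: W0.I4
cycle 6: W0.I5
cycle 7: W1.I1
cycle 8: W1.I2
cycle 9: W1.I3
cycle 10: W1.I4

Answer: 11 cycles, utilization 1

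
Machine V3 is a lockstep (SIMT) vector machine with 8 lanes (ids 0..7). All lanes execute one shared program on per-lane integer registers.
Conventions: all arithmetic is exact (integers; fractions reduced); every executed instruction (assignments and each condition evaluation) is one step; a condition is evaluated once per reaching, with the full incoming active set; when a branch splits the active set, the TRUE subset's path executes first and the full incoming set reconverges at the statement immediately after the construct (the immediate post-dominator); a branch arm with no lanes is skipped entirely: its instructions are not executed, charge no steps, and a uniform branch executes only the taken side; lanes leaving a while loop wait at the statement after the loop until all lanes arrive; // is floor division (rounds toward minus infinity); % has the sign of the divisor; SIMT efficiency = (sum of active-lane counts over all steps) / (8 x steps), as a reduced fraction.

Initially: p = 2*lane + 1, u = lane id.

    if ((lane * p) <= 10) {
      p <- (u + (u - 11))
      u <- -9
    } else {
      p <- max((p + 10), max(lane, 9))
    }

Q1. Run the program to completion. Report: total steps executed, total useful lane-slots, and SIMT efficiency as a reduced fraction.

Answer: 4 steps, 19 useful, 19/32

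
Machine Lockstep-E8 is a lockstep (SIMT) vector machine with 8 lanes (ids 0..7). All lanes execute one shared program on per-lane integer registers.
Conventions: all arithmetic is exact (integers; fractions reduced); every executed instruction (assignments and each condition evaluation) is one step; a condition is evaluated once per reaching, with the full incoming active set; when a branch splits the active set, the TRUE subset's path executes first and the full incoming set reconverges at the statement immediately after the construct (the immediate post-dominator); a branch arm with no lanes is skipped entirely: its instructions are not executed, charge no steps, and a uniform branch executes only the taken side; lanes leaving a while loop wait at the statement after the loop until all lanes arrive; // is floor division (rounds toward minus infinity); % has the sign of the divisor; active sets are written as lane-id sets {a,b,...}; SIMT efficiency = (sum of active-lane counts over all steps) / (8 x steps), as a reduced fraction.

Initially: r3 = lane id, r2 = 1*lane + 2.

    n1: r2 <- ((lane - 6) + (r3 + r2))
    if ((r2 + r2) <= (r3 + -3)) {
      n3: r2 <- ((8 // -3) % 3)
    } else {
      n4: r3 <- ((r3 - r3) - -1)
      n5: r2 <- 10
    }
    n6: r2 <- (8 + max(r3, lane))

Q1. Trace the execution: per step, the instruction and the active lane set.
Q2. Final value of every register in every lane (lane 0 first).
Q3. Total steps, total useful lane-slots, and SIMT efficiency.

step 0: r2 <- ((lane - 6) + (r3 + r2)) {0,1,2,3,4,5,6,7}
step 1: eval ((r2 + r2) <= (r3 + -3)) {0,1,2,3,4,5,6,7}
step 2: r2 <- ((8 // -3) % 3)        {0,1}
step 3: r3 <- ((r3 - r3) - -1)       {2,3,4,5,6,7}
step 4: r2 <- 10                     {2,3,4,5,6,7}
step 5: r2 <- (8 + max(r3, lane))    {0,1,2,3,4,5,6,7}

Answer: 6 steps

r3: 0,1,1,1,1,1,1,1
r2: 8,9,10,11,12,13,14,15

steps = 6; useful = 38; efficiency = 38/48 = 19/24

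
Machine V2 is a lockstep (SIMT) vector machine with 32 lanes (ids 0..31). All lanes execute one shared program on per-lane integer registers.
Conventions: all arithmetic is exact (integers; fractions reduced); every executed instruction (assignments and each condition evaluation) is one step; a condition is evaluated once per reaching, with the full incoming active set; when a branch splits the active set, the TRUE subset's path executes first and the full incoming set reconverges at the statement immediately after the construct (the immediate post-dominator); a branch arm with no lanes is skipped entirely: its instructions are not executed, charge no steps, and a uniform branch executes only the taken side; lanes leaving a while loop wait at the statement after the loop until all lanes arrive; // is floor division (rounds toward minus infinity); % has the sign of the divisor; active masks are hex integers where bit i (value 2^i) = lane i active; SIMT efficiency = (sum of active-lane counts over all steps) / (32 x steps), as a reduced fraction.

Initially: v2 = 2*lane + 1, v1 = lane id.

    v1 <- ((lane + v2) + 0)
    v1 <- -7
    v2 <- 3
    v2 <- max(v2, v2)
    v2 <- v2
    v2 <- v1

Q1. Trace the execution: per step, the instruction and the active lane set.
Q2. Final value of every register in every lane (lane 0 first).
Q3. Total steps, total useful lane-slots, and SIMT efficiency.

step 0: v1 <- ((lane + v2) + 0)      0xffffffff
step 1: v1 <- -7                     0xffffffff
step 2: v2 <- 3                      0xffffffff
step 3: v2 <- max(v2, v2)            0xffffffff
step 4: v2 <- v2                     0xffffffff
step 5: v2 <- v1                     0xffffffff

Answer: 6 steps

v2: -7,-7,-7,-7,-7,-7,-7,-7,-7,-7,-7,-7,-7,-7,-7,-7,-7,-7,-7,-7,-7,-7,-7,-7,-7,-7,-7,-7,-7,-7,-7,-7
v1: -7,-7,-7,-7,-7,-7,-7,-7,-7,-7,-7,-7,-7,-7,-7,-7,-7,-7,-7,-7,-7,-7,-7,-7,-7,-7,-7,-7,-7,-7,-7,-7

steps = 6; useful = 192; efficiency = 192/192 = 1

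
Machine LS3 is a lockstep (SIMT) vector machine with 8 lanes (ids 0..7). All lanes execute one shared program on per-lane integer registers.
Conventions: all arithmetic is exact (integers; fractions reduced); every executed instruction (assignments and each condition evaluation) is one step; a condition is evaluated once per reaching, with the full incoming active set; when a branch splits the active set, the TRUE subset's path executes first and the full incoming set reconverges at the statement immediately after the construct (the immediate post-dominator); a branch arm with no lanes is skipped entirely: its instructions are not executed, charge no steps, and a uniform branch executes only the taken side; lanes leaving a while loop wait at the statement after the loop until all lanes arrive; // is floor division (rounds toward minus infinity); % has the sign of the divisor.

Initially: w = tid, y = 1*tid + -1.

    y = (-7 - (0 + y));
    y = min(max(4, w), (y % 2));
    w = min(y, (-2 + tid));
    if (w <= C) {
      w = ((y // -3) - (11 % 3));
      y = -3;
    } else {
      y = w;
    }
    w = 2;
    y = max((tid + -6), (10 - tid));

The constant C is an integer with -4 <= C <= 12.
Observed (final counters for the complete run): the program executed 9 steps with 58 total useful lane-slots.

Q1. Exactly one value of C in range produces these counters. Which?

Answer: C = -1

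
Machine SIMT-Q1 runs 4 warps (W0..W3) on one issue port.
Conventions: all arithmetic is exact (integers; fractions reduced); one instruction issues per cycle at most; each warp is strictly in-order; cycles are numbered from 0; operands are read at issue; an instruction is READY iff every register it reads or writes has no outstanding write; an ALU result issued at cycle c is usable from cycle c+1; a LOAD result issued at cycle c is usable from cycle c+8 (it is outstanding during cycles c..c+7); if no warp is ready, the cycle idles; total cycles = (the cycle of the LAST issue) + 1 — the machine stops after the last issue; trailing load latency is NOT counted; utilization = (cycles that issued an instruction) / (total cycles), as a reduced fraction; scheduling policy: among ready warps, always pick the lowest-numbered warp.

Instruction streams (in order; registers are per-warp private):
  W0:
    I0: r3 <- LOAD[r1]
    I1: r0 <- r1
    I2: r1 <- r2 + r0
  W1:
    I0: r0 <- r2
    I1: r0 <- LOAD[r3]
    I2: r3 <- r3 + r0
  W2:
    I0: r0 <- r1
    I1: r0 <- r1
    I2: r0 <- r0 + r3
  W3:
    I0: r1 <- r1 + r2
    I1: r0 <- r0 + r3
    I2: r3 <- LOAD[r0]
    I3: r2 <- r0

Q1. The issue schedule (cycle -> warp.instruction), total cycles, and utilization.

cycle 0: W0.I0
cycle 1: W0.I1
cycle 2: W0.I2
cycle 3: W1.I0
cycle 4: W1.I1
cycle 5: W2.I0
cycle 6: W2.I1
cycle 7: W2.I2
cycle 8: W3.I0
cycle 9: W3.I1
cycle 10: W3.I2
cycle 11: W3.I3
cycle 12: W1.I2

Answer: 13 cycles, utilization 1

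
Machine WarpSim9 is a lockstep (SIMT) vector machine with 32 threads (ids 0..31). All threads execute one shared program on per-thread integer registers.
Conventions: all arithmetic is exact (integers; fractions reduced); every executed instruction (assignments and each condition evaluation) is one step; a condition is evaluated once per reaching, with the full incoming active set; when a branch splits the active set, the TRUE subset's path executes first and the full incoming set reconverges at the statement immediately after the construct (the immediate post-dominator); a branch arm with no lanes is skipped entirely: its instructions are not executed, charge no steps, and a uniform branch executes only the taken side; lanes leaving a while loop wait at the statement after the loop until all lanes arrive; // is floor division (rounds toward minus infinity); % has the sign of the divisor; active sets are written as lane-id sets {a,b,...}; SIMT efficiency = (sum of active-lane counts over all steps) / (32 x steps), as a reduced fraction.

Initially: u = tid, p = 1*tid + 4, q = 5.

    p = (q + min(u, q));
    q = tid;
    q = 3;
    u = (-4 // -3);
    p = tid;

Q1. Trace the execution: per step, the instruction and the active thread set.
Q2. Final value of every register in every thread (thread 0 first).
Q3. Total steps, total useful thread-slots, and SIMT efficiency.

step 0: p <- (q + min(u, q))         {0,1,2,3,4,5,6,7,8,9,10,11,12,13,14,15,16,17,18,19,20,21,22,23,24,25,26,27,28,29,30,31}
step 1: q <- tid                     {0,1,2,3,4,5,6,7,8,9,10,11,12,13,14,15,16,17,18,19,20,21,22,23,24,25,26,27,28,29,30,31}
step 2: q <- 3                       {0,1,2,3,4,5,6,7,8,9,10,11,12,13,14,15,16,17,18,19,20,21,22,23,24,25,26,27,28,29,30,31}
step 3: u <- (-4 // -3)              {0,1,2,3,4,5,6,7,8,9,10,11,12,13,14,15,16,17,18,19,20,21,22,23,24,25,26,27,28,29,30,31}
step 4: p <- tid                     {0,1,2,3,4,5,6,7,8,9,10,11,12,13,14,15,16,17,18,19,20,21,22,23,24,25,26,27,28,29,30,31}

Answer: 5 steps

u: 1,1,1,1,1,1,1,1,1,1,1,1,1,1,1,1,1,1,1,1,1,1,1,1,1,1,1,1,1,1,1,1
p: 0,1,2,3,4,5,6,7,8,9,10,11,12,13,14,15,16,17,18,19,20,21,22,23,24,25,26,27,28,29,30,31
q: 3,3,3,3,3,3,3,3,3,3,3,3,3,3,3,3,3,3,3,3,3,3,3,3,3,3,3,3,3,3,3,3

steps = 5; useful = 160; efficiency = 160/160 = 1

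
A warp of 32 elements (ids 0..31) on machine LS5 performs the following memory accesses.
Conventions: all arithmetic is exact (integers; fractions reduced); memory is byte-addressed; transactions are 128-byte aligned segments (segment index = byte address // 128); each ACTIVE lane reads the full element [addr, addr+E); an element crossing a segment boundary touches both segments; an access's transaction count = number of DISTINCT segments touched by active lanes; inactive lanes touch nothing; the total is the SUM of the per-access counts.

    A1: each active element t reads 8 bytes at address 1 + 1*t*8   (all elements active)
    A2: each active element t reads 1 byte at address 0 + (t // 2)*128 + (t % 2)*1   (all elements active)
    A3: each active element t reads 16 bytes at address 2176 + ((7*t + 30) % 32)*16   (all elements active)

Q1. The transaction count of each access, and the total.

A1: 3 transactions
A2: 16 transactions
A3: 4 transactions

Answer: 3,16,4; total 23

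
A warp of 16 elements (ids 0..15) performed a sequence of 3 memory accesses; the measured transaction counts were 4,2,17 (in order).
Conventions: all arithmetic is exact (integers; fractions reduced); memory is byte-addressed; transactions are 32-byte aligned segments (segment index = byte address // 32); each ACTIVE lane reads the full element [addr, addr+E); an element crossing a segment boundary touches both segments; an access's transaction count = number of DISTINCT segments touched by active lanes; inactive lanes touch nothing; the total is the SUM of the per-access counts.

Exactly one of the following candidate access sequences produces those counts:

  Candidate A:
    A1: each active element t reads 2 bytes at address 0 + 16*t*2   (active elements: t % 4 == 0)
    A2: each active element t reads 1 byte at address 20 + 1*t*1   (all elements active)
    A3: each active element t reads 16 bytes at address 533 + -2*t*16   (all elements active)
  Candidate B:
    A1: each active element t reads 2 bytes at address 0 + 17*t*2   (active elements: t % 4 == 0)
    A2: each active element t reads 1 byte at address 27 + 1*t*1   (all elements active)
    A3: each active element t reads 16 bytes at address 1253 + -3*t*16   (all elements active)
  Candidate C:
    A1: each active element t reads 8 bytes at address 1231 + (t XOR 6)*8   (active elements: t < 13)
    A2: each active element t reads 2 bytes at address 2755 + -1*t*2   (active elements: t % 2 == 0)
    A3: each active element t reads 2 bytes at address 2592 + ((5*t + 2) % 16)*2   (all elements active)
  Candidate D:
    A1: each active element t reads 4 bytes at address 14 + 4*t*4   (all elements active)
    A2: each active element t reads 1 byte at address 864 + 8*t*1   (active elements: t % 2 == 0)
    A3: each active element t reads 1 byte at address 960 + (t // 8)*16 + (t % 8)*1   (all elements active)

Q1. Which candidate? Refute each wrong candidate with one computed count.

B: A3 gives 24 transactions, not 17
C: A1 gives 5 transactions, not 4
D: A1 gives 9 transactions, not 4
A: all counts match (4,2,17)

Answer: A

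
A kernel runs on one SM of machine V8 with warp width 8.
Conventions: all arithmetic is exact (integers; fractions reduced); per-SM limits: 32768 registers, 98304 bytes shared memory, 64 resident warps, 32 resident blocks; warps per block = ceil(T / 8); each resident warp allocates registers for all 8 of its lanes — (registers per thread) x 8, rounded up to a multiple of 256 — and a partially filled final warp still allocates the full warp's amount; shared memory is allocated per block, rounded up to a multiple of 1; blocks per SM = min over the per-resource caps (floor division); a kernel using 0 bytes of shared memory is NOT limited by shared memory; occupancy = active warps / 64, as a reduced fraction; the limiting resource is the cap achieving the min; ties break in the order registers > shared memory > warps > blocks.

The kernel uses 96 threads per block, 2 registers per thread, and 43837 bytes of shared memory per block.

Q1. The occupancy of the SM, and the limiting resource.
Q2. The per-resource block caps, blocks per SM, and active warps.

Answer: occupancy 3/8, limited by shared memory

registers: 10 blocks
shared memory: 2 blocks
warps: 5 blocks
blocks: 32 blocks

Answer: 2 blocks, 24 active warps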